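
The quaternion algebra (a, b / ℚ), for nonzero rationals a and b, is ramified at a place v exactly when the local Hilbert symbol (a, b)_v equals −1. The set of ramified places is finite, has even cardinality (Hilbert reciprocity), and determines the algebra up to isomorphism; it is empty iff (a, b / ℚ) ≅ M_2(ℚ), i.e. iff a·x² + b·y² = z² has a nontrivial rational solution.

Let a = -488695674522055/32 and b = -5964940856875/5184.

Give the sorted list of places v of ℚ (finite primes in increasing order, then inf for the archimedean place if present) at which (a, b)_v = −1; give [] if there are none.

(a, b) ≡ (-190190, -91) mod (ℚ^×)²; places V = {2, 3, 5, 7, 11, 13, 19, ∞}.
(a,b)_2: α=-5, β=-6; u≡1, v≡5 (mod 8); ε(u)ε(v)=0·0, αω(v)=-5·1, βω(u)=-6·0; sum ≡ 1  ⇒  -1.
(a,b)_3: α=0, u≡1; β=-4, v≡2 (mod 3); (1|3)=+1, (2|3)=-1; sign (−1)^0·+1^-4·-1^0 = +1.
(a,b)_5: α=1, u≡2; β=4, v≡1 (mod 5); (2|5)=-1, (1|5)=+1; sign (−1)^0·-1^4·+1^1 = +1.
(a,b)_19: α=3, u≡3; β=2, v≡4 (mod 19); (3|19)=-1, (4|19)=+1; sign (−1)^0·-1^2·+1^3 = +1.
(a,b)_7: α=7, u≡4; β=5, v≡4 (mod 7); (4|7)=+1, (4|7)=+1; sign (−1)^1·+1^5·+1^7 = -1.
(a,b)_11: α=3, u≡8; β=2, v≡10 (mod 11); (8|11)=-1, (10|11)=-1; sign (−1)^0·-1^2·-1^3 = -1.
(a,b)_∞: sgn(-190190)=−, sgn(-91)=−, so -1.
(a,b)_13: α=1, u≡8; β=1, v≡8 (mod 13); (8|13)=-1, (8|13)=-1; sign (−1)^0·-1^1·-1^1 = +1.
(-190190, -91 / ℚ) ramifies at {2, 7, 11, ∞}: a division algebra.

[2, 7, 11, inf]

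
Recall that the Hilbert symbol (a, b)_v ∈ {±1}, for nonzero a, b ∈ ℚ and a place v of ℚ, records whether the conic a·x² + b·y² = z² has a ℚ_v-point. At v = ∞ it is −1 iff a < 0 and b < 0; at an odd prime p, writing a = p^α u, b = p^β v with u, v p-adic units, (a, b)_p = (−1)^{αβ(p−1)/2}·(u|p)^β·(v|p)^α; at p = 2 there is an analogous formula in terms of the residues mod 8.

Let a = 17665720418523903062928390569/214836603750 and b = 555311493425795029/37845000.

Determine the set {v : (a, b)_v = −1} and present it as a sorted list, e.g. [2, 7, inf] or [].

(a, b) ≡ (1254, 2618) mod (ℚ^×)²; places V = {2, 3, 5, 7, 11, 17, 19, 29, 31, ∞}.
(a,b)_29: α=-4, u≡7; β=-2, v≡17 (mod 29); (7|29)=+1, (17|29)=-1; sign (−1)^0·+1^-2·-1^-4 = +1.
(a,b)_∞: sgn(1254)=+, sgn(2618)=+, so +1.
(a,b)_5: α=-4, u≡4; β=-4, v≡2 (mod 5); (4|5)=+1, (2|5)=-1; sign (−1)^0·+1^-4·-1^-4 = +1.
(a,b)_2: α=-1, β=-3; u≡3, v≡5 (mod 8); ε(u)ε(v)=1·0, αω(v)=-1·1, βω(u)=-3·1; sum ≡ 0  ⇒  +1.
(a,b)_11: α=9, u≡9; β=5, v≡2 (mod 11); (9|11)=+1, (2|11)=-1; sign (−1)^1·+1^5·-1^9 = +1.
(a,b)_17: α=6, u≡16; β=5, v≡9 (mod 17); (16|17)=+1, (9|17)=+1; sign (−1)^0·+1^5·+1^6 = +1.
(a,b)_31: α=4, u≡14; β=2, v≡10 (mod 31); (14|31)=+1, (10|31)=+1; sign (−1)^0·+1^2·+1^4 = +1.
(a,b)_7: α=2, u≡4; β=1, v≡6 (mod 7); (4|7)=+1, (6|7)=-1; sign (−1)^0·+1^1·-1^2 = +1.
(a,b)_3: α=-5, u≡1; β=-2, v≡2 (mod 3); (1|3)=+1, (2|3)=-1; sign (−1)^0·+1^-2·-1^-5 = -1.
(a,b)_19: α=3, u≡7; β=2, v≡2 (mod 19); (7|19)=+1, (2|19)=-1; sign (−1)^0·+1^2·-1^3 = -1.
(1254, 2618 / ℚ) ramifies at {3, 19}: a division algebra.

[3, 19]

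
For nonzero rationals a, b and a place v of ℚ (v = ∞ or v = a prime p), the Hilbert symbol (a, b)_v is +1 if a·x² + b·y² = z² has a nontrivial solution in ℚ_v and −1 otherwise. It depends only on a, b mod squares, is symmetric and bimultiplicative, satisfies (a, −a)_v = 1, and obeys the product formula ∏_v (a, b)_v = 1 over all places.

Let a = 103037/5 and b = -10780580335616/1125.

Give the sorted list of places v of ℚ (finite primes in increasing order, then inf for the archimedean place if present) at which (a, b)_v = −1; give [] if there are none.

(a, b) ≡ (515185, -1105) mod (ℚ^×)²; places V = {2, 3, 5, 7, 11, 13, 17, 19, 29, ∞}.
(a,b)_3: α=0, u≡1; β=-2, v≡2 (mod 3); (1|3)=+1, (2|3)=-1; sign (−1)^0·+1^-2·-1^0 = +1.
(a,b)_13: α=0, u≡5; β=1, v≡11 (mod 13); (5|13)=-1, (11|13)=-1; sign (−1)^0·-1^1·-1^0 = -1.
(a,b)_29: α=1, u≡3; β=2, v≡15 (mod 29); (3|29)=-1, (15|29)=-1; sign (−1)^0·-1^2·-1^1 = -1.
(a,b)_2: α=0, β=12; u≡1, v≡7 (mod 8); ε(u)ε(v)=0·1, αω(v)=0·0, βω(u)=12·0; sum ≡ 0  ⇒  +1.
(a,b)_11: α=1, u≡10; β=0, v≡10 (mod 11); (10|11)=-1, (10|11)=-1; sign (−1)^0·-1^0·-1^1 = -1.
(a,b)_17: α=1, u≡12; β=3, v≡10 (mod 17); (12|17)=-1, (10|17)=-1; sign (−1)^0·-1^3·-1^1 = +1.
(a,b)_∞: sgn(515185)=+, sgn(-1105)=−, so +1.
(a,b)_7: α=0, u≡5; β=2, v≡4 (mod 7); (5|7)=-1, (4|7)=+1; sign (−1)^0·-1^2·+1^0 = +1.
(a,b)_5: α=-1, u≡2; β=-3, v≡1 (mod 5); (2|5)=-1, (1|5)=+1; sign (−1)^0·-1^-3·+1^-1 = -1.
(a,b)_19: α=1, u≡13; β=0, v≡17 (mod 19); (13|19)=-1, (17|19)=+1; sign (−1)^0·-1^0·+1^1 = +1.
Ram(515185, -1105) = {5, 11, 13, 29}; no ℚ_5-point on the conic.

[5, 11, 13, 29]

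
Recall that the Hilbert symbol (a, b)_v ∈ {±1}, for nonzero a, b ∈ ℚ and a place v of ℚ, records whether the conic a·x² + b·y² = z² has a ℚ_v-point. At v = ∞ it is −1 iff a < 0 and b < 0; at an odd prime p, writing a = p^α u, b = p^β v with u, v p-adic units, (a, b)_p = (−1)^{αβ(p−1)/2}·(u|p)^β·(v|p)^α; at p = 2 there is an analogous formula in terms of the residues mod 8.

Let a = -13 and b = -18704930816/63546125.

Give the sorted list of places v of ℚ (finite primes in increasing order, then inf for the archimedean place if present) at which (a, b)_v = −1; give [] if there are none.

[2, 5, 13, inf]

Mod squares: a ≡ -13, b ≡ -1870. Check v ∈ {∞, 2, 5, 11, 13, 17, 23, 31}.
v=13: a=13^1·(≡12), b=13^2·(≡2) mod 13; (12|13)=+1, (2|13)=-1; (−1)^{1·2·6}·(+1)^2·(-1)^1 = -1.
v=17: a=17^0·(≡4), b=17^3·(≡9) mod 17; (4|17)=+1, (9|17)=+1; (−1)^{0·3·8}·(+1)^3·(+1)^0 = +1.
v=2: v_2(a)=0, v_2(b)=11; units ≡ 3, 1 (mod 8); ε·ε+αω+βω = 1·0+0·0+11·1 ≡ 1  ⇒  (a,b)_2 = -1.
v=31: a=31^0·(≡18), b=31^-2·(≡15) mod 31; (18|31)=+1, (15|31)=-1; (−1)^{0·-2·15}·(+1)^-2·(-1)^0 = +1.
v=23: a=23^0·(≡10), b=23^-2·(≡9) mod 23; (10|23)=-1, (9|23)=+1; (−1)^{0·-2·11}·(-1)^-2·(+1)^0 = +1.
v=5: a=5^0·(≡2), b=5^-3·(≡1) mod 5; (2|5)=-1, (1|5)=+1; (−1)^{0·-3·2}·(-1)^-3·(+1)^0 = -1.
v=∞: -13 < 0 and -1870 < 0  ⇒  (a,b)_∞ = -1.
v=11: a=11^0·(≡9), b=11^1·(≡2) mod 11; (9|11)=+1, (2|11)=-1; (−1)^{0·1·5}·(+1)^1·(-1)^0 = +1.
Ram(-13, -1870) = {2, 5, 13, ∞}; no ℚ_2-point on the conic.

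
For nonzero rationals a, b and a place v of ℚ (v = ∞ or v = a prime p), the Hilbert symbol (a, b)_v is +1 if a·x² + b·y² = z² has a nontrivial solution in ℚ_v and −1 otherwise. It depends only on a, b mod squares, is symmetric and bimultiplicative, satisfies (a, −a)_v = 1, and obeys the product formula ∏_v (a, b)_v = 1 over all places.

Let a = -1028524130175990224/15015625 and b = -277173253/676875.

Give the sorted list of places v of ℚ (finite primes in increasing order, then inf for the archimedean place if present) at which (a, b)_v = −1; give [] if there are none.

(a, b) ≡ (-29, -111) mod (ℚ^×)²; places V = {2, 3, 5, 7, 17, 19, 23, 29, 31, 37, ∞}.
(a,b)_7: α=2, u≡5; β=2, v≡4 (mod 7); (5|7)=-1, (4|7)=+1; sign (−1)^0·-1^2·+1^2 = +1.
(a,b)_19: α=0, u≡11; β=-2, v≡3 (mod 19); (11|19)=+1, (3|19)=-1; sign (−1)^0·+1^-2·-1^0 = +1.
(a,b)_3: α=0, u≡1; β=-1, v≡2 (mod 3); (1|3)=+1, (2|3)=-1; sign (−1)^0·+1^-1·-1^0 = +1.
(a,b)_17: α=6, u≡11; β=2, v≡4 (mod 17); (11|17)=-1, (4|17)=+1; sign (−1)^0·-1^2·+1^6 = +1.
(a,b)_5: α=-6, u≡1; β=-4, v≡4 (mod 5); (1|5)=+1, (4|5)=+1; sign (−1)^0·+1^-4·+1^-6 = +1.
(a,b)_31: α=-2, u≡4; β=0, v≡30 (mod 31); (4|31)=+1, (30|31)=-1; sign (−1)^0·+1^0·-1^-2 = +1.
(a,b)_2: α=4, β=0; u≡3, v≡1 (mod 8); ε(u)ε(v)=1·0, αω(v)=4·0, βω(u)=0·1; sum ≡ 0  ⇒  +1.
(a,b)_∞: sgn(-29)=−, sgn(-111)=−, so -1.
(a,b)_37: α=4, u≡24; β=1, v≡25 (mod 37); (24|37)=-1, (25|37)=+1; sign (−1)^0·-1^1·+1^4 = -1.
(a,b)_29: α=1, u≡13; β=0, v≡7 (mod 29); (13|29)=+1, (7|29)=+1; sign (−1)^0·+1^0·+1^1 = +1.
(a,b)_23: α=0, u≡17; β=2, v≡18 (mod 23); (17|23)=-1, (18|23)=+1; sign (−1)^0·-1^2·+1^0 = +1.
(-29, -111 / ℚ) ramifies at {37, ∞}: a division algebra.

[37, inf]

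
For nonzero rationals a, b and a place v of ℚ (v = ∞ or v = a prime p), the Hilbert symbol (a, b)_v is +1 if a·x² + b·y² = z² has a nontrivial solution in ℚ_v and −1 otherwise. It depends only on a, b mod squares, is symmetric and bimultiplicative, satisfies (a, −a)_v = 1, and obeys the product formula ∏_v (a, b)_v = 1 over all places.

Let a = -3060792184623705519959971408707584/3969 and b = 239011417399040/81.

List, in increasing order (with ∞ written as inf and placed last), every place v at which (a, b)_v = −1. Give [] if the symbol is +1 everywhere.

(a, b) ≡ (-1339481, 25415) mod (ℚ^×)²; places V = {2, 3, 5, 7, 11, 13, 17, 19, 23, 29, ∞}.
(a,b)_11: α=5, u≡10; β=2, v≡1 (mod 11); (10|11)=-1, (1|11)=+1; sign (−1)^0·-1^2·+1^5 = +1.
(a,b)_3: α=-4, u≡1; β=-4, v≡2 (mod 3); (1|3)=+1, (2|3)=-1; sign (−1)^0·+1^-4·-1^-4 = +1.
(a,b)_17: α=3, u≡9; β=1, v≡16 (mod 17); (9|17)=+1, (16|17)=+1; sign (−1)^0·+1^1·+1^3 = +1.
(a,b)_23: α=2, u≡3; β=1, v≡13 (mod 23); (3|23)=+1, (13|23)=+1; sign (−1)^0·+1^1·+1^2 = +1.
(a,b)_∞: sgn(-1339481)=−, sgn(25415)=+, so +1.
(a,b)_7: α=-2, u≡2; β=0, v≡5 (mod 7); (2|7)=+1, (5|7)=-1; sign (−1)^0·+1^0·-1^-2 = +1.
(a,b)_5: α=0, u≡4; β=1, v≡3 (mod 5); (4|5)=+1, (3|5)=-1; sign (−1)^0·+1^1·-1^0 = +1.
(a,b)_19: α=5, u≡15; β=2, v≡15 (mod 19); (15|19)=-1, (15|19)=-1; sign (−1)^0·-1^2·-1^5 = -1.
(a,b)_2: α=16, β=8; u≡7, v≡7 (mod 8); ε(u)ε(v)=1·1, αω(v)=16·0, βω(u)=8·0; sum ≡ 1  ⇒  -1.
(a,b)_29: α=5, u≡3; β=2, v≡11 (mod 29); (3|29)=-1, (11|29)=-1; sign (−1)^0·-1^2·-1^5 = -1.
(a,b)_13: α=3, u≡12; β=1, v≡5 (mod 13); (12|13)=+1, (5|13)=-1; sign (−1)^0·+1^1·-1^3 = -1.
|Ram(-1339481, 25415)| = 4, even; anisotropic at {2, 13, 19, 29}.

[2, 13, 19, 29]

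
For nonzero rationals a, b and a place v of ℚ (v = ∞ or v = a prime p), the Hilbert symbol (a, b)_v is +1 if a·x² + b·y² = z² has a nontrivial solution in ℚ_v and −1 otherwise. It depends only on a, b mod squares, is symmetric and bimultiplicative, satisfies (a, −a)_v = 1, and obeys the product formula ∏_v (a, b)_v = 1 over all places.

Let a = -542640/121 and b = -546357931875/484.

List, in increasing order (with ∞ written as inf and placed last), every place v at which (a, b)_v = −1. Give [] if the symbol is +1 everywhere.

[3, inf]

(a, b) ≡ (-33915, -19) mod (ℚ^×)²; places V = {2, 3, 5, 7, 11, 17, 19, ∞}.
(a,b)_2: α=4, β=-2; u≡5, v≡5 (mod 8); ε(u)ε(v)=0·0, αω(v)=4·1, βω(u)=-2·1; sum ≡ 0  ⇒  +1.
(a,b)_∞: sgn(-33915)=−, sgn(-19)=−, so -1.
(a,b)_19: α=1, u≡5; β=3, v≡12 (mod 19); (5|19)=+1, (12|19)=-1; sign (−1)^1·+1^3·-1^1 = +1.
(a,b)_3: α=1, u≡2; β=2, v≡2 (mod 3); (2|3)=-1, (2|3)=-1; sign (−1)^0·-1^2·-1^1 = -1.
(a,b)_7: α=1, u≡6; β=2, v≡1 (mod 7); (6|7)=-1, (1|7)=+1; sign (−1)^0·-1^2·+1^1 = +1.
(a,b)_11: α=-2, u≡1; β=-2, v≡9 (mod 11); (1|11)=+1, (9|11)=+1; sign (−1)^0·+1^-2·+1^-2 = +1.
(a,b)_5: α=1, u≡2; β=4, v≡1 (mod 5); (2|5)=-1, (1|5)=+1; sign (−1)^0·-1^4·+1^1 = +1.
(a,b)_17: α=1, u≡3; β=2, v≡13 (mod 17); (3|17)=-1, (13|17)=+1; sign (−1)^0·-1^2·+1^1 = +1.
Ram(-33915, -19) = {3, ∞}; no ℚ_3-point on the conic.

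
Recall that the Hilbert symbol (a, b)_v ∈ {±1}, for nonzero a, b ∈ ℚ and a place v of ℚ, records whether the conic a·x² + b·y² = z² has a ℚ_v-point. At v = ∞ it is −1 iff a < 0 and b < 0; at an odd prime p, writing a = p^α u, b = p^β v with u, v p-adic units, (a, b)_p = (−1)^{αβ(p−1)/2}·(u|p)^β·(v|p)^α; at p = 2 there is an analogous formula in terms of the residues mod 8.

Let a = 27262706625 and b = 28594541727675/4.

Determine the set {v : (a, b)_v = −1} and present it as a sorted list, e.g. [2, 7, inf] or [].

[5, 7]

(a, b) ≡ (385, 3) mod (ℚ^×)²; places V = {2, 3, 5, 7, 11, 17, ∞}.
(a,b)_2: α=0, β=-2; u≡1, v≡3 (mod 8); ε(u)ε(v)=0·1, αω(v)=0·1, βω(u)=-2·0; sum ≡ 0  ⇒  +1.
(a,b)_7: α=1, u≡6; β=2, v≡5 (mod 7); (6|7)=-1, (5|7)=-1; sign (−1)^0·-1^2·-1^1 = -1.
(a,b)_∞: sgn(385)=+, sgn(3)=+, so +1.
(a,b)_5: α=3, u≡3; β=2, v≡3 (mod 5); (3|5)=-1, (3|5)=-1; sign (−1)^0·-1^2·-1^3 = -1.
(a,b)_17: α=2, u≡10; β=0, v≡12 (mod 17); (10|17)=-1, (12|17)=-1; sign (−1)^0·-1^0·-1^2 = +1.
(a,b)_3: α=4, u≡1; β=13, v≡1 (mod 3); (1|3)=+1, (1|3)=+1; sign (−1)^0·+1^13·+1^4 = +1.
(a,b)_11: α=3, u≡6; β=4, v≡5 (mod 11); (6|11)=-1, (5|11)=+1; sign (−1)^0·-1^4·+1^3 = +1.
(385, 3 / ℚ) ramifies at {5, 7}: a division algebra.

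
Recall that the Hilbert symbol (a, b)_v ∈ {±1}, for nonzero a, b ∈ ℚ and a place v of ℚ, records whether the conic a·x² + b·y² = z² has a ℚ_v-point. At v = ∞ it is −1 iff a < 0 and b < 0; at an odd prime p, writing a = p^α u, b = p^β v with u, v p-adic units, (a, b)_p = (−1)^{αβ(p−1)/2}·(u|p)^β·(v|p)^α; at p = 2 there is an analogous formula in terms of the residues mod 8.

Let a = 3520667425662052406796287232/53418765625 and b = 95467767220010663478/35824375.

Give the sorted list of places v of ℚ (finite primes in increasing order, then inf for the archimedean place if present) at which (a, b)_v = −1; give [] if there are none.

Mod squares: a ≡ 95961957, b ≡ 3162. Check v ∈ {∞, 2, 3, 5, 7, 11, 13, 17, 23, 29, 31, 43}.
v=2: v_2(a)=8, v_2(b)=1; units ≡ 5, 5 (mod 8); ε·ε+αω+βω = 0·0+8·1+1·1 ≡ 1  ⇒  (a,b)_2 = -1.
v=11: a=11^2·(≡1), b=11^2·(≡4) mod 11; (1|11)=+1, (4|11)=+1; (−1)^{2·2·5}·(+1)^2·(+1)^2 = +1.
v=31: a=31^1·(≡29), b=31^-1·(≡10) mod 31; (29|31)=-1, (10|31)=+1; (−1)^{1·-1·15}·(-1)^-1·(+1)^1 = +1.
v=∞: 95961957 > 0 and 3162 > 0  ⇒  (a,b)_∞ = +1.
v=29: a=29^3·(≡8), b=29^2·(≡6) mod 29; (8|29)=-1, (6|29)=+1; (−1)^{3·2·14}·(-1)^2·(+1)^3 = +1.
v=3: a=3^9·(≡2), b=3^5·(≡1) mod 3; (2|3)=-1, (1|3)=+1; (−1)^{9·5·1}·(-1)^5·(+1)^9 = +1.
v=7: a=7^5·(≡2), b=7^4·(≡6) mod 7; (2|7)=+1, (6|7)=-1; (−1)^{5·4·3}·(+1)^4·(-1)^5 = -1.
v=5: a=5^-6·(≡2), b=5^-4·(≡2) mod 5; (2|5)=-1, (2|5)=-1; (−1)^{-6·-4·2}·(-1)^-4·(-1)^-6 = +1.
v=17: a=17^1·(≡3), b=17^1·(≡8) mod 17; (3|17)=-1, (8|17)=+1; (−1)^{1·1·8}·(-1)^1·(+1)^1 = -1.
v=23: a=23^3·(≡4), b=23^4·(≡17) mod 23; (4|23)=+1, (17|23)=-1; (−1)^{3·4·11}·(+1)^4·(-1)^3 = -1.
v=13: a=13^3·(≡9), b=13^2·(≡9) mod 13; (9|13)=+1, (9|13)=+1; (−1)^{3·2·6}·(+1)^2·(+1)^3 = +1.
v=43: a=43^-4·(≡19), b=43^-2·(≡10) mod 43; (19|43)=-1, (10|43)=+1; (−1)^{-4·-2·21}·(-1)^-2·(+1)^-4 = +1.
(95961957, 3162 / ℚ) ramifies at {2, 7, 17, 23}: a division algebra.

[2, 7, 17, 23]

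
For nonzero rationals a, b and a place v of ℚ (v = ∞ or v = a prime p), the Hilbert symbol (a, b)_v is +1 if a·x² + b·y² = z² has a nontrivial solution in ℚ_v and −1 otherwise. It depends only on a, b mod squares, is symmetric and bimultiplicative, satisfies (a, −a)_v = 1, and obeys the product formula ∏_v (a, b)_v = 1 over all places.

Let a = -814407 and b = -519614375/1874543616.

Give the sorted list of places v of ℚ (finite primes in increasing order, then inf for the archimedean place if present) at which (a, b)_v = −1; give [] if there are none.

[11, 23, 29, inf]

(a, b) ≡ (-814407, -47) mod (ℚ^×)²; places V = {2, 3, 5, 7, 11, 19, 23, 29, 37, 41, 47, ∞}.
(a,b)_19: α=0, u≡9; β=2, v≡14 (mod 19); (9|19)=+1, (14|19)=-1; sign (−1)^0·+1^2·-1^0 = +1.
(a,b)_23: α=1, u≡11; β=0, v≡22 (mod 23); (11|23)=-1, (22|23)=-1; sign (−1)^0·-1^0·-1^1 = -1.
(a,b)_5: α=0, u≡3; β=4, v≡2 (mod 5); (3|5)=-1, (2|5)=-1; sign (−1)^0·-1^4·-1^0 = +1.
(a,b)_7: α=0, u≡1; β=2, v≡2 (mod 7); (1|7)=+1, (2|7)=+1; sign (−1)^0·+1^2·+1^0 = +1.
(a,b)_3: α=1, u≡1; β=-2, v≡1 (mod 3); (1|3)=+1, (1|3)=+1; sign (−1)^0·+1^-2·+1^1 = +1.
(a,b)_29: α=1, u≡18; β=0, v≡27 (mod 29); (18|29)=-1, (27|29)=-1; sign (−1)^0·-1^0·-1^1 = -1.
(a,b)_2: α=0, β=-10; u≡1, v≡1 (mod 8); ε(u)ε(v)=0·0, αω(v)=0·0, βω(u)=-10·0; sum ≡ 0  ⇒  +1.
(a,b)_11: α=1, u≡4; β=-2, v≡7 (mod 11); (4|11)=+1, (7|11)=-1; sign (−1)^0·+1^-2·-1^1 = -1.
(a,b)_47: α=0, u≡9; β=1, v≡40 (mod 47); (9|47)=+1, (40|47)=-1; sign (−1)^0·+1^1·-1^0 = +1.
(a,b)_∞: sgn(-814407)=−, sgn(-47)=−, so -1.
(a,b)_37: α=1, u≡4; β=0, v≡28 (mod 37); (4|37)=+1, (28|37)=+1; sign (−1)^0·+1^0·+1^1 = +1.
(a,b)_41: α=0, u≡17; β=-2, v≡22 (mod 41); (17|41)=-1, (22|41)=-1; sign (−1)^0·-1^-2·-1^0 = +1.
|Ram(-814407, -47)| = 4, even; anisotropic at {11, 23, 29, ∞}.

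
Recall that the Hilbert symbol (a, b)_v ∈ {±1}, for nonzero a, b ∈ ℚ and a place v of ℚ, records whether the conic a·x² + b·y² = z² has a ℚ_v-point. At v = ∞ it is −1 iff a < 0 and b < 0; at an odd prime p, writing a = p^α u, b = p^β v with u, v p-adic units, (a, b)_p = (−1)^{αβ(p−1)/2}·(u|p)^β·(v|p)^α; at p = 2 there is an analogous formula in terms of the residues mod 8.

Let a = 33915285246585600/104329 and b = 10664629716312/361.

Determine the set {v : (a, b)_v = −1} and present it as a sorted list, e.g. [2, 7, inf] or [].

(a, b) ≡ (11, 10582) mod (ℚ^×)²; places V = {2, 3, 5, 11, 13, 17, 19, 37, ∞}.
(a,b)_19: α=-2, u≡7; β=-2, v≡10 (mod 19); (7|19)=+1, (10|19)=-1; sign (−1)^0·+1^-2·-1^-2 = +1.
(a,b)_2: α=8, β=3; u≡3, v≡3 (mod 8); ε(u)ε(v)=1·1, αω(v)=8·1, βω(u)=3·1; sum ≡ 0  ⇒  +1.
(a,b)_3: α=2, u≡2; β=2, v≡1 (mod 3); (2|3)=-1, (1|3)=+1; sign (−1)^0·-1^2·+1^2 = +1.
(a,b)_13: α=4, u≡11; β=3, v≡11 (mod 13); (11|13)=-1, (11|13)=-1; sign (−1)^0·-1^3·-1^4 = -1.
(a,b)_5: α=2, u≡1; β=0, v≡2 (mod 5); (1|5)=+1, (2|5)=-1; sign (−1)^0·+1^0·-1^2 = +1.
(a,b)_37: α=4, u≡10; β=3, v≡1 (mod 37); (10|37)=+1, (1|37)=+1; sign (−1)^0·+1^3·+1^4 = +1.
(a,b)_11: α=1, u≡1; β=3, v≡4 (mod 11); (1|11)=+1, (4|11)=+1; sign (−1)^1·+1^3·+1^1 = -1.
(a,b)_∞: sgn(11)=+, sgn(10582)=+, so +1.
(a,b)_17: α=-2, u≡7; β=0, v≡13 (mod 17); (7|17)=-1, (13|17)=+1; sign (−1)^0·-1^0·+1^-2 = +1.
(11, 10582 / ℚ) ramifies at {11, 13}: a division algebra.

[11, 13]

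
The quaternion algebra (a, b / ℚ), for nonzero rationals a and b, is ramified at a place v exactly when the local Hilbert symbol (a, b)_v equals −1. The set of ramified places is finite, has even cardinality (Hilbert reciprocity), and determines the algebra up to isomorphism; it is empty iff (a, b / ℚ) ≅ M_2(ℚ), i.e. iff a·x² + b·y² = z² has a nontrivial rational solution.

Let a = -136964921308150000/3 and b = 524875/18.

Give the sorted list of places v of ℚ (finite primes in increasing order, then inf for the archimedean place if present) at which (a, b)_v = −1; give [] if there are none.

[3, 5, 19, 37]

Mod squares: a ≡ -2330445, b ≡ 41990. Check v ∈ {∞, 2, 3, 5, 13, 17, 19, 37}.
v=17: a=17^3·(≡6), b=17^1·(≡3) mod 17; (6|17)=-1, (3|17)=-1; (−1)^{3·1·8}·(-1)^1·(-1)^3 = +1.
v=5: a=5^5·(≡4), b=5^3·(≡3) mod 5; (4|5)=+1, (3|5)=-1; (−1)^{5·3·2}·(+1)^3·(-1)^5 = -1.
v=13: a=13^3·(≡11), b=13^1·(≡2) mod 13; (11|13)=-1, (2|13)=-1; (−1)^{3·1·6}·(-1)^1·(-1)^3 = +1.
v=19: a=19^3·(≡9), b=19^1·(≡1) mod 19; (9|19)=+1, (1|19)=+1; (−1)^{3·1·9}·(+1)^1·(+1)^3 = -1.
v=3: a=3^-1·(≡2), b=3^-2·(≡2) mod 3; (2|3)=-1, (2|3)=-1; (−1)^{-1·-2·1}·(-1)^-2·(-1)^-1 = -1.
v=37: a=37^1·(≡36), b=37^0·(≡14) mod 37; (36|37)=+1, (14|37)=-1; (−1)^{1·0·18}·(+1)^0·(-1)^1 = -1.
v=∞: -2330445 < 0 and 41990 > 0  ⇒  (a,b)_∞ = +1.
v=2: v_2(a)=4, v_2(b)=-1; units ≡ 3, 3 (mod 8); ε·ε+αω+βω = 1·1+4·1+-1·1 ≡ 0  ⇒  (a,b)_2 = +1.
Ram(-2330445, 41990) = {3, 5, 19, 37}; no ℚ_3-point on the conic.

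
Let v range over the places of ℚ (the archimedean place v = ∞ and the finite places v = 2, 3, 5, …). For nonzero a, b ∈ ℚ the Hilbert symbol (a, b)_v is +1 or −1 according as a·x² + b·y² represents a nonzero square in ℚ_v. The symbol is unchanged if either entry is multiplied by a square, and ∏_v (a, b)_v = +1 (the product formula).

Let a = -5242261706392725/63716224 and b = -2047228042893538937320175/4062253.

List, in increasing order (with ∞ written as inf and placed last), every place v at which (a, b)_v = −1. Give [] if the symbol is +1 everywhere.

[2, inf]

Mod squares: a ≡ -134105686, b ≡ -299. Check v ∈ {∞, 2, 3, 5, 7, 11, 13, 19, 23, 29, 37, 43, 53, 59}.
v=3: a=3^2·(≡2), b=3^0·(≡1) mod 3; (2|3)=-1, (1|3)=+1; (−1)^{2·0·1}·(-1)^0·(+1)^2 = +1.
v=7: a=7^2·(≡3), b=7^8·(≡2) mod 7; (3|7)=-1, (2|7)=+1; (−1)^{2·8·3}·(-1)^8·(+1)^2 = +1.
v=5: a=5^2·(≡4), b=5^2·(≡1) mod 5; (4|5)=+1, (1|5)=+1; (−1)^{2·2·2}·(+1)^2·(+1)^2 = +1.
v=43: a=43^0·(≡2), b=43^-2·(≡20) mod 43; (2|43)=-1, (20|43)=-1; (−1)^{0·-2·21}·(-1)^-2·(-1)^0 = +1.
v=13: a=13^-1·(≡12), b=13^-3·(≡4) mod 13; (12|13)=+1, (4|13)=+1; (−1)^{-1·-3·6}·(+1)^-3·(+1)^-1 = +1.
v=∞: -134105686 < 0 and -299 < 0  ⇒  (a,b)_∞ = -1.
v=37: a=37^1·(≡8), b=37^2·(≡4) mod 37; (8|37)=-1, (4|37)=+1; (−1)^{1·2·18}·(-1)^2·(+1)^1 = +1.
v=29: a=29^1·(≡20), b=29^2·(≡6) mod 29; (20|29)=+1, (6|29)=+1; (−1)^{1·2·14}·(+1)^2·(+1)^1 = +1.
v=19: a=19^3·(≡3), b=19^2·(≡6) mod 19; (3|19)=-1, (6|19)=+1; (−1)^{3·2·9}·(-1)^2·(+1)^3 = +1.
v=59: a=59^-2·(≡20), b=59^0·(≡11) mod 59; (20|59)=+1, (11|59)=-1; (−1)^{-2·0·29}·(+1)^0·(-1)^-2 = +1.
v=53: a=53^2·(≡33), b=53^2·(≡50) mod 53; (33|53)=-1, (50|53)=-1; (−1)^{2·2·26}·(-1)^2·(-1)^2 = +1.
v=23: a=23^1·(≡16), b=23^3·(≡15) mod 23; (16|23)=+1, (15|23)=-1; (−1)^{1·3·11}·(+1)^3·(-1)^1 = +1.
v=2: v_2(a)=-7, v_2(b)=0; units ≡ 5, 5 (mod 8); ε·ε+αω+βω = 0·0+-7·1+0·1 ≡ 1  ⇒  (a,b)_2 = -1.
v=11: a=11^-1·(≡2), b=11^0·(≡4) mod 11; (2|11)=-1, (4|11)=+1; (−1)^{-1·0·5}·(-1)^0·(+1)^-1 = +1.
|Ram(-134105686, -299)| = 2, even; anisotropic at {2, ∞}.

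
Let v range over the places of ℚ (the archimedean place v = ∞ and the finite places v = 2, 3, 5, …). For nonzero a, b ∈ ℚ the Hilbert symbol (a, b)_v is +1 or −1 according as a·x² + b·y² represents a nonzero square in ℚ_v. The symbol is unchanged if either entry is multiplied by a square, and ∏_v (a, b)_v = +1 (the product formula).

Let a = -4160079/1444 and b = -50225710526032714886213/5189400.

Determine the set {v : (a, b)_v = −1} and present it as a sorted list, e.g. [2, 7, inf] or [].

(a, b) ≡ (-51359, -12558) mod (ℚ^×)²; places V = {2, 3, 5, 7, 11, 13, 19, 23, 29, 31, ∞}.
(a,b)_∞: sgn(-51359)=−, sgn(-12558)=−, so -1.
(a,b)_19: α=-2, u≡7; β=0, v≡17 (mod 19); (7|19)=+1, (17|19)=+1; sign (−1)^0·+1^0·+1^-2 = +1.
(a,b)_5: α=0, u≡4; β=-2, v≡2 (mod 5); (4|5)=+1, (2|5)=-1; sign (−1)^0·+1^-2·-1^0 = +1.
(a,b)_7: α=1, u≡5; β=3, v≡5 (mod 7); (5|7)=-1, (5|7)=-1; sign (−1)^1·-1^3·-1^1 = -1.
(a,b)_29: α=1, u≡27; β=4, v≡25 (mod 29); (27|29)=-1, (25|29)=+1; sign (−1)^0·-1^4·+1^1 = +1.
(a,b)_3: α=4, u≡1; β=-3, v≡2 (mod 3); (1|3)=+1, (2|3)=-1; sign (−1)^0·+1^-3·-1^4 = +1.
(a,b)_2: α=-2, β=-3; u≡1, v≡1 (mod 8); ε(u)ε(v)=0·0, αω(v)=-2·0, βω(u)=-3·0; sum ≡ 0  ⇒  +1.
(a,b)_13: α=0, u≡12; β=3, v≡10 (mod 13); (12|13)=+1, (10|13)=+1; sign (−1)^0·+1^3·+1^0 = +1.
(a,b)_11: α=1, u≡8; β=4, v≡1 (mod 11); (8|11)=-1, (1|11)=+1; sign (−1)^0·-1^4·+1^1 = +1.
(a,b)_31: α=0, u≡5; β=-2, v≡25 (mod 31); (5|31)=+1, (25|31)=+1; sign (−1)^0·+1^-2·+1^0 = +1.
(a,b)_23: α=1, u≡14; β=5, v≡6 (mod 23); (14|23)=-1, (6|23)=+1; sign (−1)^1·-1^5·+1^1 = +1.
|Ram(-51359, -12558)| = 2, even; anisotropic at {7, ∞}.

[7, inf]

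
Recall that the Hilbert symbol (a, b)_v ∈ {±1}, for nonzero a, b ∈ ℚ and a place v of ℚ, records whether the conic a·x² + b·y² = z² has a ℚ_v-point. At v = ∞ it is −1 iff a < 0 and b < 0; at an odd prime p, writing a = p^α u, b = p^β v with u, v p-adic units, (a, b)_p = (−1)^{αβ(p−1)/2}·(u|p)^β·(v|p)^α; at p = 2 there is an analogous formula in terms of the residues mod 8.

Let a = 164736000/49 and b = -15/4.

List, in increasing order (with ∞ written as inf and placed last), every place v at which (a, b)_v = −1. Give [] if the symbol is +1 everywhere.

[11, 13]

Mod squares: a ≡ 715, b ≡ -15. Check v ∈ {∞, 2, 3, 5, 7, 11, 13}.
v=5: a=5^3·(≡2), b=5^1·(≡3) mod 5; (2|5)=-1, (3|5)=-1; (−1)^{3·1·2}·(-1)^1·(-1)^3 = +1.
v=11: a=11^1·(≡10), b=11^0·(≡10) mod 11; (10|11)=-1, (10|11)=-1; (−1)^{1·0·5}·(-1)^0·(-1)^1 = -1.
v=2: v_2(a)=10, v_2(b)=-2; units ≡ 3, 1 (mod 8); ε·ε+αω+βω = 1·0+10·0+-2·1 ≡ 0  ⇒  (a,b)_2 = +1.
v=13: a=13^1·(≡12), b=13^0·(≡6) mod 13; (12|13)=+1, (6|13)=-1; (−1)^{1·0·6}·(+1)^0·(-1)^1 = -1.
v=3: a=3^2·(≡1), b=3^1·(≡1) mod 3; (1|3)=+1, (1|3)=+1; (−1)^{2·1·1}·(+1)^1·(+1)^2 = +1.
v=∞: 715 > 0 and -15 < 0  ⇒  (a,b)_∞ = +1.
v=7: a=7^-2·(≡2), b=7^0·(≡5) mod 7; (2|7)=+1, (5|7)=-1; (−1)^{-2·0·3}·(+1)^0·(-1)^-2 = +1.
(715, -15 / ℚ) ramifies at {11, 13}: a division algebra.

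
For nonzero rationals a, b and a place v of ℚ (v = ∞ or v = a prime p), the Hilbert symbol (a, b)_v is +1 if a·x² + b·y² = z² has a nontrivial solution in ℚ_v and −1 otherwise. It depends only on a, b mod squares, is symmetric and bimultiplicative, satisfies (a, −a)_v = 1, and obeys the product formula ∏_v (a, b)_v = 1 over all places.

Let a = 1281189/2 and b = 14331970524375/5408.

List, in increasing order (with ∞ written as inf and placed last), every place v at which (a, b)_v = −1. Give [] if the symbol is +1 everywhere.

Mod squares: a ≡ 42, b ≡ 798. Check v ∈ {∞, 2, 3, 5, 7, 13, 19}.
v=7: a=7^1·(≡6), b=7^3·(≡2) mod 7; (6|7)=-1, (2|7)=+1; (−1)^{1·3·3}·(-1)^3·(+1)^1 = +1.
v=2: v_2(a)=-1, v_2(b)=-5; units ≡ 5, 7 (mod 8); ε·ε+αω+βω = 0·1+-1·0+-5·1 ≡ 1  ⇒  (a,b)_2 = -1.
v=3: a=3^1·(≡2), b=3^3·(≡2) mod 3; (2|3)=-1, (2|3)=-1; (−1)^{1·3·1}·(-1)^3·(-1)^1 = -1.
v=19: a=19^2·(≡17), b=19^5·(≡5) mod 19; (17|19)=+1, (5|19)=+1; (−1)^{2·5·9}·(+1)^5·(+1)^2 = +1.
v=∞: 42 > 0 and 798 > 0  ⇒  (a,b)_∞ = +1.
v=13: a=13^2·(≡1), b=13^-2·(≡6) mod 13; (1|13)=+1, (6|13)=-1; (−1)^{2·-2·6}·(+1)^-2·(-1)^2 = +1.
v=5: a=5^0·(≡2), b=5^4·(≡3) mod 5; (2|5)=-1, (3|5)=-1; (−1)^{0·4·2}·(-1)^4·(-1)^0 = +1.
(42, 798 / ℚ) ramifies at {2, 3}: a division algebra.

[2, 3]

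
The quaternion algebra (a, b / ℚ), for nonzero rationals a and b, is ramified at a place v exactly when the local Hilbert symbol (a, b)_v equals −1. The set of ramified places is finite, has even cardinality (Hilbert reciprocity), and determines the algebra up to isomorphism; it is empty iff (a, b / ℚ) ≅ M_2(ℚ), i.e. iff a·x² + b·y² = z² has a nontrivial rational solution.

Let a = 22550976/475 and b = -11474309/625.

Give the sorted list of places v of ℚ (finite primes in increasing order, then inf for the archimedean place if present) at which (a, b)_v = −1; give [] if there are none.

[7, 17, 19, 31]

Mod squares: a ≡ 15181, b ≡ -94829. Check v ∈ {∞, 2, 3, 5, 7, 11, 17, 19, 23, 31, 47}.
v=11: a=11^0·(≡4), b=11^2·(≡10) mod 11; (4|11)=+1, (10|11)=-1; (−1)^{0·2·5}·(+1)^2·(-1)^0 = +1.
v=47: a=47^1·(≡44), b=47^0·(≡16) mod 47; (44|47)=-1, (16|47)=+1; (−1)^{1·0·23}·(-1)^0·(+1)^1 = +1.
v=19: a=19^-1·(≡11), b=19^1·(≡17) mod 19; (11|19)=+1, (17|19)=+1; (−1)^{-1·1·9}·(+1)^1·(+1)^-1 = -1.
v=3: a=3^2·(≡1), b=3^0·(≡1) mod 3; (1|3)=+1, (1|3)=+1; (−1)^{2·0·1}·(+1)^0·(+1)^2 = +1.
v=2: v_2(a)=6, v_2(b)=0; units ≡ 5, 3 (mod 8); ε·ε+αω+βω = 0·1+6·1+0·1 ≡ 0  ⇒  (a,b)_2 = +1.
v=31: a=31^0·(≡15), b=31^1·(≡25) mod 31; (15|31)=-1, (25|31)=+1; (−1)^{0·1·15}·(-1)^1·(+1)^0 = -1.
v=7: a=7^2·(≡5), b=7^1·(≡5) mod 7; (5|7)=-1, (5|7)=-1; (−1)^{2·1·3}·(-1)^1·(-1)^2 = -1.
v=23: a=23^0·(≡8), b=23^1·(≡14) mod 23; (8|23)=+1, (14|23)=-1; (−1)^{0·1·11}·(+1)^1·(-1)^0 = +1.
v=∞: 15181 > 0 and -94829 < 0  ⇒  (a,b)_∞ = +1.
v=5: a=5^-2·(≡4), b=5^-4·(≡1) mod 5; (4|5)=+1, (1|5)=+1; (−1)^{-2·-4·2}·(+1)^-4·(+1)^-2 = +1.
v=17: a=17^1·(≡16), b=17^0·(≡10) mod 17; (16|17)=+1, (10|17)=-1; (−1)^{1·0·8}·(+1)^0·(-1)^1 = -1.
(15181, -94829 / ℚ) ramifies at {7, 17, 19, 31}: a division algebra.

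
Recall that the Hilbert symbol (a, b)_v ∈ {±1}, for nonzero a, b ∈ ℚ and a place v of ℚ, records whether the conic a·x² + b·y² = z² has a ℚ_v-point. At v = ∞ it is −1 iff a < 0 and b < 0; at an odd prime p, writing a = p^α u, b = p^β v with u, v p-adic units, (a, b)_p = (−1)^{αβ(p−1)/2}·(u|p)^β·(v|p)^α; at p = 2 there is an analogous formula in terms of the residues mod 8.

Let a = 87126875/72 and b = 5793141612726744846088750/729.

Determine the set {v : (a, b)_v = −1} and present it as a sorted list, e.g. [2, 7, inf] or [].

[11, 17, 29, 41]

(a, b) ≡ (278806, 32062) mod (ℚ^×)²; places V = {2, 3, 5, 7, 11, 17, 19, 23, 29, 41, ∞}.
(a,b)_2: α=-3, β=1; u≡3, v≡7 (mod 8); ε(u)ε(v)=1·1, αω(v)=-3·0, βω(u)=1·1; sum ≡ 0  ⇒  +1.
(a,b)_41: α=0, u≡38; β=1, v≡17 (mod 41); (38|41)=-1, (17|41)=-1; sign (−1)^0·-1^1·-1^0 = -1.
(a,b)_19: α=1, u≡11; β=4, v≡11 (mod 19); (11|19)=+1, (11|19)=+1; sign (−1)^0·+1^4·+1^1 = +1.
(a,b)_11: α=1, u≡7; β=2, v≡10 (mod 11); (7|11)=-1, (10|11)=-1; sign (−1)^0·-1^2·-1^1 = -1.
(a,b)_17: α=0, u≡14; β=1, v≡13 (mod 17); (14|17)=-1, (13|17)=+1; sign (−1)^0·-1^1·+1^0 = -1.
(a,b)_3: α=-2, u≡1; β=-6, v≡1 (mod 3); (1|3)=+1, (1|3)=+1; sign (−1)^0·+1^-6·+1^-2 = +1.
(a,b)_23: α=1, u≡16; β=3, v≡17 (mod 23); (16|23)=+1, (17|23)=-1; sign (−1)^1·+1^3·-1^1 = +1.
(a,b)_5: α=4, u≡4; β=4, v≡3 (mod 5); (4|5)=+1, (3|5)=-1; sign (−1)^0·+1^4·-1^4 = +1.
(a,b)_7: α=0, u≡5; β=2, v≡1 (mod 7); (5|7)=-1, (1|7)=+1; sign (−1)^0·-1^2·+1^0 = +1.
(a,b)_29: α=1, u≡21; β=4, v≡3 (mod 29); (21|29)=-1, (3|29)=-1; sign (−1)^0·-1^4·-1^1 = -1.
(a,b)_∞: sgn(278806)=+, sgn(32062)=+, so +1.
Ram(278806, 32062) = {11, 17, 29, 41}; no ℚ_11-point on the conic.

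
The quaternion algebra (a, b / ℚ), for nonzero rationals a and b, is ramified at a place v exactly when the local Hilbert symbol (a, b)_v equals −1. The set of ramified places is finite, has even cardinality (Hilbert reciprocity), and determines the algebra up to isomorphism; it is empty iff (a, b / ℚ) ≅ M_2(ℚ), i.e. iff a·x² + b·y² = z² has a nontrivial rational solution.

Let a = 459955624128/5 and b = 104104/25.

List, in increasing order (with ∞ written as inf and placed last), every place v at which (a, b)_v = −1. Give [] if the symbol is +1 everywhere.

[11, 13]

(a, b) ≡ (15015, 154) mod (ℚ^×)²; places V = {2, 3, 5, 7, 11, 13, 17, ∞}.
(a,b)_17: α=2, u≡13; β=0, v≡8 (mod 17); (13|17)=+1, (8|17)=+1; sign (−1)^0·+1^0·+1^2 = +1.
(a,b)_3: α=1, u≡1; β=0, v≡1 (mod 3); (1|3)=+1, (1|3)=+1; sign (−1)^0·+1^0·+1^1 = +1.
(a,b)_7: α=3, u≡5; β=1, v≡1 (mod 7); (5|7)=-1, (1|7)=+1; sign (−1)^1·-1^1·+1^3 = +1.
(a,b)_11: α=1, u≡4; β=1, v≡5 (mod 11); (4|11)=+1, (5|11)=+1; sign (−1)^1·+1^1·+1^1 = -1.
(a,b)_13: α=3, u≡5; β=2, v≡8 (mod 13); (5|13)=-1, (8|13)=-1; sign (−1)^0·-1^2·-1^3 = -1.
(a,b)_5: α=-1, u≡3; β=-2, v≡4 (mod 5); (3|5)=-1, (4|5)=+1; sign (−1)^0·-1^-2·+1^-1 = +1.
(a,b)_2: α=6, β=3; u≡7, v≡5 (mod 8); ε(u)ε(v)=1·0, αω(v)=6·1, βω(u)=3·0; sum ≡ 0  ⇒  +1.
(a,b)_∞: sgn(15015)=+, sgn(154)=+, so +1.
Ram(15015, 154) = {11, 13}; no ℚ_11-point on the conic.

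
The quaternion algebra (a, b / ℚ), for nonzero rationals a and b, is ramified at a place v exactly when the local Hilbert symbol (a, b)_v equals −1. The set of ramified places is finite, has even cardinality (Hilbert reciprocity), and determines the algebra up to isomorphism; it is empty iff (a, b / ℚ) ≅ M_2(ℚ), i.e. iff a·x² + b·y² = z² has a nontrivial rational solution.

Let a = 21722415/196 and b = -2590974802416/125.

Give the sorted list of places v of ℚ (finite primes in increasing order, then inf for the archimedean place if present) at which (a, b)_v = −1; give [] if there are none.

Mod squares: a ≡ 128535, b ≡ -136562595. Check v ∈ {∞, 2, 3, 5, 7, 11, 13, 19, 29, 31, 41}.
v=29: a=29^0·(≡5), b=29^1·(≡9) mod 29; (5|29)=+1, (9|29)=+1; (−1)^{0·1·14}·(+1)^1·(+1)^0 = +1.
v=13: a=13^2·(≡4), b=13^1·(≡12) mod 13; (4|13)=+1, (12|13)=+1; (−1)^{2·1·6}·(+1)^1·(+1)^2 = +1.
v=2: v_2(a)=-2, v_2(b)=4; units ≡ 7, 5 (mod 8); ε·ε+αω+βω = 1·0+-2·1+4·0 ≡ 0  ⇒  (a,b)_2 = +1.
v=11: a=11^1·(≡5), b=11^2·(≡6) mod 11; (5|11)=+1, (6|11)=-1; (−1)^{1·2·5}·(+1)^2·(-1)^1 = -1.
v=5: a=5^1·(≡3), b=5^-3·(≡4) mod 5; (3|5)=-1, (4|5)=+1; (−1)^{1·-3·2}·(-1)^-3·(+1)^1 = -1.
v=41: a=41^1·(≡35), b=41^1·(≡37) mod 41; (35|41)=-1, (37|41)=+1; (−1)^{1·1·20}·(-1)^1·(+1)^1 = -1.
v=3: a=3^1·(≡2), b=3^1·(≡1) mod 3; (2|3)=-1, (1|3)=+1; (−1)^{1·1·1}·(-1)^1·(+1)^1 = +1.
v=19: a=19^1·(≡6), b=19^1·(≡17) mod 19; (6|19)=+1, (17|19)=+1; (−1)^{1·1·9}·(+1)^1·(+1)^1 = -1.
v=∞: 128535 > 0 and -136562595 < 0  ⇒  (a,b)_∞ = +1.
v=7: a=7^-2·(≡2), b=7^2·(≡5) mod 7; (2|7)=+1, (5|7)=-1; (−1)^{-2·2·3}·(+1)^2·(-1)^-2 = +1.
v=31: a=31^0·(≡25), b=31^1·(≡8) mod 31; (25|31)=+1, (8|31)=+1; (−1)^{0·1·15}·(+1)^1·(+1)^0 = +1.
|Ram(128535, -136562595)| = 4, even; anisotropic at {5, 11, 19, 41}.

[5, 11, 19, 41]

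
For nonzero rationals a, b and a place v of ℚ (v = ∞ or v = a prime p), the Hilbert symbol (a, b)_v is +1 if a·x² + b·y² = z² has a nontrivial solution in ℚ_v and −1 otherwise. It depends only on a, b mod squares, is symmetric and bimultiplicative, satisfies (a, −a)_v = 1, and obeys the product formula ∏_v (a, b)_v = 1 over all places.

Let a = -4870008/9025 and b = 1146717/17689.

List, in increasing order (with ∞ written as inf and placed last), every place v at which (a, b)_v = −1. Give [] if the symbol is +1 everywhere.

Mod squares: a ≡ -1118, b ≡ 13. Check v ∈ {∞, 2, 3, 5, 7, 11, 13, 19, 43}.
v=11: a=11^2·(≡9), b=11^2·(≡6) mod 11; (9|11)=+1, (6|11)=-1; (−1)^{2·2·5}·(+1)^2·(-1)^2 = +1.
v=19: a=19^-2·(≡12), b=19^-2·(≡13) mod 19; (12|19)=-1, (13|19)=-1; (−1)^{-2·-2·9}·(-1)^-2·(-1)^-2 = +1.
v=7: a=7^0·(≡2), b=7^-2·(≡3) mod 7; (2|7)=+1, (3|7)=-1; (−1)^{0·-2·3}·(+1)^-2·(-1)^0 = +1.
v=∞: -1118 < 0 and 13 > 0  ⇒  (a,b)_∞ = +1.
v=5: a=5^-2·(≡2), b=5^0·(≡3) mod 5; (2|5)=-1, (3|5)=-1; (−1)^{-2·0·2}·(-1)^0·(-1)^-2 = +1.
v=2: v_2(a)=3, v_2(b)=0; units ≡ 1, 5 (mod 8); ε·ε+αω+βω = 0·0+3·1+0·0 ≡ 1  ⇒  (a,b)_2 = -1.
v=13: a=13^1·(≡6), b=13^1·(≡12) mod 13; (6|13)=-1, (12|13)=+1; (−1)^{1·1·6}·(-1)^1·(+1)^1 = -1.
v=3: a=3^2·(≡1), b=3^6·(≡1) mod 3; (1|3)=+1, (1|3)=+1; (−1)^{2·6·1}·(+1)^6·(+1)^2 = +1.
v=43: a=43^1·(≡16), b=43^0·(≡13) mod 43; (16|43)=+1, (13|43)=+1; (−1)^{1·0·21}·(+1)^0·(+1)^1 = +1.
Ram(-1118, 13) = {2, 13}; no ℚ_2-point on the conic.

[2, 13]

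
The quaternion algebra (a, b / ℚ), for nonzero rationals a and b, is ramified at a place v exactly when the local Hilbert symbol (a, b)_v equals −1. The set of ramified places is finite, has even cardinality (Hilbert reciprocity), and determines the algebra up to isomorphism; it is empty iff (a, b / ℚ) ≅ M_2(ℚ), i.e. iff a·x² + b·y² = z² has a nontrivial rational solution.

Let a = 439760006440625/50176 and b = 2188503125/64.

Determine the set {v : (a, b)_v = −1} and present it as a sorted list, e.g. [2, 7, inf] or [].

Mod squares: a ≡ 2945, b ≡ 3501605. Check v ∈ {∞, 2, 5, 7, 13, 19, 29, 31, 41}.
v=29: a=29^2·(≡20), b=29^1·(≡19) mod 29; (20|29)=+1, (19|29)=-1; (−1)^{2·1·14}·(+1)^1·(-1)^2 = +1.
v=2: v_2(a)=-10, v_2(b)=-6; units ≡ 1, 5 (mod 8); ε·ε+αω+βω = 0·0+-10·1+-6·0 ≡ 0  ⇒  (a,b)_2 = +1.
v=5: a=5^5·(≡1), b=5^5·(≡4) mod 5; (1|5)=+1, (4|5)=+1; (−1)^{5·5·2}·(+1)^5·(+1)^5 = +1.
v=7: a=7^-2·(≡5), b=7^0·(≡4) mod 7; (5|7)=-1, (4|7)=+1; (−1)^{-2·0·3}·(-1)^0·(+1)^-2 = +1.
v=31: a=31^1·(≡18), b=31^1·(≡24) mod 31; (18|31)=+1, (24|31)=-1; (−1)^{1·1·15}·(+1)^1·(-1)^1 = +1.
v=41: a=41^2·(≡27), b=41^1·(≡8) mod 41; (27|41)=-1, (8|41)=+1; (−1)^{2·1·20}·(-1)^1·(+1)^2 = -1.
v=∞: 2945 > 0 and 3501605 > 0  ⇒  (a,b)_∞ = +1.
v=19: a=19^1·(≡10), b=19^1·(≡15) mod 19; (10|19)=-1, (15|19)=-1; (−1)^{1·1·9}·(-1)^1·(-1)^1 = -1.
v=13: a=13^2·(≡2), b=13^0·(≡10) mod 13; (2|13)=-1, (10|13)=+1; (−1)^{2·0·6}·(-1)^0·(+1)^2 = +1.
Ram(2945, 3501605) = {19, 41}; no ℚ_19-point on the conic.

[19, 41]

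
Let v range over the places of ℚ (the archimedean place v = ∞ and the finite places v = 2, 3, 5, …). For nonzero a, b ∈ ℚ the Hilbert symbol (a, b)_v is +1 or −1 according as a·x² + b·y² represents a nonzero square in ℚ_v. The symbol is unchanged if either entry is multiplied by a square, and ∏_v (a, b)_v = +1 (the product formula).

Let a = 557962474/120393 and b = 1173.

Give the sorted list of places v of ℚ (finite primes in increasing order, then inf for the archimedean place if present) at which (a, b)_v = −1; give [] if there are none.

Mod squares: a ≡ 238602, b ≡ 1173. Check v ∈ {∞, 2, 3, 7, 13, 17, 19, 23, 47}.
v=7: a=7^-3·(≡6), b=7^0·(≡4) mod 7; (6|7)=-1, (4|7)=+1; (−1)^{-3·0·3}·(-1)^0·(+1)^-3 = +1.
v=3: a=3^-3·(≡1), b=3^1·(≡1) mod 3; (1|3)=+1, (1|3)=+1; (−1)^{-3·1·1}·(+1)^1·(+1)^-3 = -1.
v=23: a=23^1·(≡1), b=23^1·(≡5) mod 23; (1|23)=+1, (5|23)=-1; (−1)^{1·1·11}·(+1)^1·(-1)^1 = +1.
v=∞: 238602 > 0 and 1173 > 0  ⇒  (a,b)_∞ = +1.
v=17: a=17^2·(≡7), b=17^1·(≡1) mod 17; (7|17)=-1, (1|17)=+1; (−1)^{2·1·8}·(-1)^1·(+1)^2 = -1.
v=19: a=19^1·(≡3), b=19^0·(≡14) mod 19; (3|19)=-1, (14|19)=-1; (−1)^{1·0·9}·(-1)^0·(-1)^1 = -1.
v=2: v_2(a)=1, v_2(b)=0; units ≡ 5, 5 (mod 8); ε·ε+αω+βω = 0·0+1·1+0·1 ≡ 1  ⇒  (a,b)_2 = -1.
v=13: a=13^-1·(≡6), b=13^0·(≡3) mod 13; (6|13)=-1, (3|13)=+1; (−1)^{-1·0·6}·(-1)^0·(+1)^-1 = +1.
v=47: a=47^2·(≡22), b=47^0·(≡45) mod 47; (22|47)=-1, (45|47)=-1; (−1)^{2·0·23}·(-1)^0·(-1)^2 = +1.
|Ram(238602, 1173)| = 4, even; anisotropic at {2, 3, 17, 19}.

[2, 3, 17, 19]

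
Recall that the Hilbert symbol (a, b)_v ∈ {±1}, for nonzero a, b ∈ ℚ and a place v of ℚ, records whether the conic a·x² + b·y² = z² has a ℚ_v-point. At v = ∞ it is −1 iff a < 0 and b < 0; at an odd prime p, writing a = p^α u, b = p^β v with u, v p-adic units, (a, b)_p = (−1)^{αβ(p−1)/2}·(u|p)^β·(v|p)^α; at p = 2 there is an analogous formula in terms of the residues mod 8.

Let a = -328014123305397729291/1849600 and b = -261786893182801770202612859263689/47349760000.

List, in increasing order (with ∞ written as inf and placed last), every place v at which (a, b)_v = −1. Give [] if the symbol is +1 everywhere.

[7, 19, 23, 41, 43, inf]

Mod squares: a ≡ -2609971, b ≡ -70889. Check v ∈ {∞, 2, 3, 5, 7, 13, 17, 19, 23, 29, 41, 43}.
v=∞: -2609971 < 0 and -70889 < 0  ⇒  (a,b)_∞ = -1.
v=23: a=23^1·(≡15), b=23^2·(≡10) mod 23; (15|23)=-1, (10|23)=-1; (−1)^{1·2·11}·(-1)^2·(-1)^1 = -1.
v=43: a=43^1·(≡19), b=43^2·(≡5) mod 43; (19|43)=-1, (5|43)=-1; (−1)^{1·2·21}·(-1)^2·(-1)^1 = -1.
v=2: v_2(a)=-8, v_2(b)=-18; units ≡ 5, 7 (mod 8); ε·ε+αω+βω = 0·1+-8·0+-18·1 ≡ 0  ⇒  (a,b)_2 = +1.
v=19: a=19^2·(≡18), b=19^3·(≡12) mod 19; (18|19)=-1, (12|19)=-1; (−1)^{2·3·9}·(-1)^3·(-1)^2 = -1.
v=13: a=13^3·(≡6), b=13^3·(≡5) mod 13; (6|13)=-1, (5|13)=-1; (−1)^{3·3·6}·(-1)^3·(-1)^3 = +1.
v=17: a=17^-2·(≡3), b=17^-2·(≡2) mod 17; (3|17)=-1, (2|17)=+1; (−1)^{-2·-2·8}·(-1)^-2·(+1)^-2 = +1.
v=7: a=7^1·(≡2), b=7^3·(≡1) mod 7; (2|7)=+1, (1|7)=+1; (−1)^{1·3·3}·(+1)^3·(+1)^1 = -1.
v=3: a=3^6·(≡2), b=3^12·(≡1) mod 3; (2|3)=-1, (1|3)=+1; (−1)^{6·12·1}·(-1)^12·(+1)^6 = +1.
v=41: a=41^4·(≡28), b=41^5·(≡17) mod 41; (28|41)=-1, (17|41)=-1; (−1)^{4·5·20}·(-1)^5·(-1)^4 = -1.
v=5: a=5^-2·(≡1), b=5^-4·(≡1) mod 5; (1|5)=+1, (1|5)=+1; (−1)^{-2·-4·2}·(+1)^-4·(+1)^-2 = +1.
v=29: a=29^1·(≡18), b=29^2·(≡16) mod 29; (18|29)=-1, (16|29)=+1; (−1)^{1·2·14}·(-1)^2·(+1)^1 = +1.
Ram(-2609971, -70889) = {7, 19, 23, 41, 43, ∞}; no ℚ_7-point on the conic.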